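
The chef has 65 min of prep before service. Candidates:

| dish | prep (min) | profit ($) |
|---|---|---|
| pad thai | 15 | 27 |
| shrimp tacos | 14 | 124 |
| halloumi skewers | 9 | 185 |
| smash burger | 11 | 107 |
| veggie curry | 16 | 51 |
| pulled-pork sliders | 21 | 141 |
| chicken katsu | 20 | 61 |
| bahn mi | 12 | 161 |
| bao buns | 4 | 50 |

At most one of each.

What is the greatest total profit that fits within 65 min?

By profit per min: halloumi skewers 20.56, bahn mi 13.42, bao buns 12.50, smash burger 9.73 lead.
Taking the top-ratio dishes first gives pad thai + shrimp tacos + halloumi skewers + smash burger + bahn mi + bao buns for 654 (65 min).
The 26 min tied up in pad thai and smash burger is better spent on pulled-pork sliders — total rises to 661 (60 min).
Next best is pad thai + shrimp tacos + halloumi skewers + smash burger + bahn mi + bao buns at 654 (65 min) — short by 7.

661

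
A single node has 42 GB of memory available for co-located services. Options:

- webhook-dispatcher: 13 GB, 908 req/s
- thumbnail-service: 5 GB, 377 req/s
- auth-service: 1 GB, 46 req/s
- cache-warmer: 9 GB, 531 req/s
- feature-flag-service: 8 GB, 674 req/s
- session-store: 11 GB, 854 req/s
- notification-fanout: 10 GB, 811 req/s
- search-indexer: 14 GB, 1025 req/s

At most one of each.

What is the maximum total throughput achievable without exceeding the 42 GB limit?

Density check — feature-flag-service 84.25, notification-fanout 81.10, session-store 77.64, thumbnail-service 75.40 are the best per GB.
Taking the top-ratio services first gives thumbnail-service + auth-service + feature-flag-service + session-store + notification-fanout for 2762 (35 GB).
Dropping thumbnail-service and auth-service frees 6 GB; slotting in webhook-dispatcher (13 GB) lifts the total to 3247 at 42 GB.

3247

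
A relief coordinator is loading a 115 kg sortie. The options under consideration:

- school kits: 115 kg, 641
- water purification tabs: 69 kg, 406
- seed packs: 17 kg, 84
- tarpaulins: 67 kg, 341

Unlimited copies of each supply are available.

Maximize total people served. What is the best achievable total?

641

Ranking by ratio (people served/kg): water purification tabs 5.88, school kits 5.57, tarpaulins 5.09, seed packs 4.94.
A density-first pass picks water purification tabs + 2×seed packs — 574 at 103 kg.
The 103 kg tied up in water purification tabs and 2×seed packs is better spent on school kits — total rises to 641 (115 kg).
No other feasible combination exceeds 641.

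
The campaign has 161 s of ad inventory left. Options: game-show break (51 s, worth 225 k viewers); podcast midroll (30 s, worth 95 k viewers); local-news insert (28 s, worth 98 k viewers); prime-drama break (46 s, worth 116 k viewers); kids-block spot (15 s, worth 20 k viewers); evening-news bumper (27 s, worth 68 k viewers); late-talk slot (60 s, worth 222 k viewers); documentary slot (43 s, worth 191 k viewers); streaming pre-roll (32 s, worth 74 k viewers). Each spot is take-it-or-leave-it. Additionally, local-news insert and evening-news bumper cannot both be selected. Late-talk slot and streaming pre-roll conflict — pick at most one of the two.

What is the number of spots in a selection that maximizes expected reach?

Optimal total is 638.
game-show break + late-talk slot + documentary slot hits 638 at 154 s.
All optima have 3 spots.

3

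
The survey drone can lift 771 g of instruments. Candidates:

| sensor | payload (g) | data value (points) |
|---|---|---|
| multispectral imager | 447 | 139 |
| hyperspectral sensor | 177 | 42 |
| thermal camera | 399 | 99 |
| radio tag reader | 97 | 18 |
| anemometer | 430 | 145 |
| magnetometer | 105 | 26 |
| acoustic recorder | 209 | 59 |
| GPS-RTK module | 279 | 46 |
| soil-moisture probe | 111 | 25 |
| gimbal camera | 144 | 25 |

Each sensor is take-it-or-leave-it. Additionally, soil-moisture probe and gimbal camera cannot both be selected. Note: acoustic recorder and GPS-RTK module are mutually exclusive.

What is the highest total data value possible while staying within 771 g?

230

Ranking by ratio (data value/g): anemometer 0.34, multispectral imager 0.31, acoustic recorder 0.28.
Anemometer + magnetometer + acoustic recorder uses 744 of the 771 g and totals 230.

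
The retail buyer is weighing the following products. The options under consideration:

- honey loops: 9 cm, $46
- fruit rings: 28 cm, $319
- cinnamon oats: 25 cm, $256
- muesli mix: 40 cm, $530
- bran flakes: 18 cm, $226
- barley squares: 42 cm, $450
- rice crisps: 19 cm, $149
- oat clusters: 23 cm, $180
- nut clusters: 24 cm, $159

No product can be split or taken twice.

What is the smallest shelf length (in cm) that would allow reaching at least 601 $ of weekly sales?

58

Minimise cm subject to total weekly sales ≥ 601.
muesli mix + bran flakes: 756 weekly sales at 58 cm.
Any bundle with less than 58 cm falls short of 601.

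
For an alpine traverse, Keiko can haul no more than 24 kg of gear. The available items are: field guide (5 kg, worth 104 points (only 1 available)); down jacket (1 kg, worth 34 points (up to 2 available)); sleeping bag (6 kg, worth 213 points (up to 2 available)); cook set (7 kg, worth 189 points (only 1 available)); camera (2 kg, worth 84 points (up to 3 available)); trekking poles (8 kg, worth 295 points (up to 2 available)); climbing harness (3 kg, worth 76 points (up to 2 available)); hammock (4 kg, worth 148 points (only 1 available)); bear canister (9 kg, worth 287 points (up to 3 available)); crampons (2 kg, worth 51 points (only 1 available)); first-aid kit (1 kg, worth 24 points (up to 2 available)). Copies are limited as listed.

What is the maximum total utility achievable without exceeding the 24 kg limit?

910

A density-first pass picks sleeping bag + 3×camera + trekking poles + hammock — 908 at 24 kg.
The 10 kg tied up in sleeping bag and hammock is better spent on 2×down jacket + trekking poles — total rises to 910 (24 kg).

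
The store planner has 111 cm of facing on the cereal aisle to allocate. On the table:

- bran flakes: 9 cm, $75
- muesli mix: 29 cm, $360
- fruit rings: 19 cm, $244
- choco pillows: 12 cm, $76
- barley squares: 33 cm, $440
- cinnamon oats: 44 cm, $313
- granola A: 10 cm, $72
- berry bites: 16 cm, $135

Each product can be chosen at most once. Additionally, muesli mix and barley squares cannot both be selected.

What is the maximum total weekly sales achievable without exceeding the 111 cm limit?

Best packing: fruit rings + choco pillows + barley squares + cinnamon oats — 108 cm, 1073 total.
Runner-up bran flakes + fruit rings + barley squares + cinnamon oats tops out at 1072.

1073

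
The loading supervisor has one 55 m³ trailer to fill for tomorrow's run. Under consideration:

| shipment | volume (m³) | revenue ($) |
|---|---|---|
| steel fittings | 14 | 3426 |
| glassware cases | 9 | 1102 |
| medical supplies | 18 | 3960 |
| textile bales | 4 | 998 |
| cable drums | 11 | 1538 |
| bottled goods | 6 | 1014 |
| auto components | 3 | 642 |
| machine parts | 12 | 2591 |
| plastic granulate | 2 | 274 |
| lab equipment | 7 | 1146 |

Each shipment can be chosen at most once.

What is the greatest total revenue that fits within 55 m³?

Taking the top-ratio shipments first gives steel fittings + medical supplies + textile bales + auto components + machine parts + plastic granulate for 11891 (53 m³).
Dropping auto components and plastic granulate frees 5 m³; slotting in lab equipment (7 m³) lifts the total to 12121 at 55 m³.
The closest alternative, steel fittings + medical supplies + textile bales + bottled goods + machine parts, reaches only 11989.

12121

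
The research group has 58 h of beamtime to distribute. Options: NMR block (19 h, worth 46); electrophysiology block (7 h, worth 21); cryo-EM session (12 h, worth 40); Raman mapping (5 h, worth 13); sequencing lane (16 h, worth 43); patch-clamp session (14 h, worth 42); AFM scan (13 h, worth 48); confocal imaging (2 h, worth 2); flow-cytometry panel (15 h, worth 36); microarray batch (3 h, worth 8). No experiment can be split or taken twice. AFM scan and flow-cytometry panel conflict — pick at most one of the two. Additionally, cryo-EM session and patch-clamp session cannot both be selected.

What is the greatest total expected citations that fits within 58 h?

By expected citations per h: AFM scan 3.69, cryo-EM session 3.33, electrophysiology block 3.00 lead.
Taking electrophysiology block + Raman mapping + sequencing lane + patch-clamp session + AFM scan + microarray batch: 58 h used, 175 in expected citations.
Nothing else feasible within 58 h beats 175.

175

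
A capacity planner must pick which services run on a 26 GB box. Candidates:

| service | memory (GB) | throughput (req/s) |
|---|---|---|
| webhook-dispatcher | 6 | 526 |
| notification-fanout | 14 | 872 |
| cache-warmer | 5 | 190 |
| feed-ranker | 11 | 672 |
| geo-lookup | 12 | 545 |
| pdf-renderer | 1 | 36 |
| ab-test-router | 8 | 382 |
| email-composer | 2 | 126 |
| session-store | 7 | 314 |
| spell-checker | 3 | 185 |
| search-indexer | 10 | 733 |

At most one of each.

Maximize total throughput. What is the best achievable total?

1767

By throughput per GB: webhook-dispatcher 87.67, search-indexer 73.30, email-composer 63.00 lead.
Taking the top-ratio services first gives webhook-dispatcher + cache-warmer + email-composer + spell-checker + search-indexer for 1760 (26 GB).
Replace cache-warmer and spell-checker with ab-test-router: the trade gains 7 net, giving 1767 at 26 GB.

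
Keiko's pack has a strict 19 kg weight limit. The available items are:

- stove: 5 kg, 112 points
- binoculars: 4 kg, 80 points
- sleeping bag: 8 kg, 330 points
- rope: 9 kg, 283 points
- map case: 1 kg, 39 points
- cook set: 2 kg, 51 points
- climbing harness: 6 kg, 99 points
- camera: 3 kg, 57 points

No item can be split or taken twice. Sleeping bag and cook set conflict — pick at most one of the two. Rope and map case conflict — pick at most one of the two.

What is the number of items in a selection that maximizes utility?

2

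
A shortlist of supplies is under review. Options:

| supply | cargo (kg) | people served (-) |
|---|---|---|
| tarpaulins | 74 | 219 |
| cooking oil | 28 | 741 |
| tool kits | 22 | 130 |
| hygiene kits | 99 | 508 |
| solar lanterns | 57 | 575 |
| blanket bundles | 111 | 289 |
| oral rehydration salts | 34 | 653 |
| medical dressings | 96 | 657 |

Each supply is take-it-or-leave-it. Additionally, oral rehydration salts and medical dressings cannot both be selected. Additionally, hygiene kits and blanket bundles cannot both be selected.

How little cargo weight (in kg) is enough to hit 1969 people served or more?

Look for the lowest-cargo combination reaching 1969.
cooking oil + solar lanterns + oral rehydration salts reaches 1969 using 119 kg.
Below 119 kg the best achievable stays under 1969.

119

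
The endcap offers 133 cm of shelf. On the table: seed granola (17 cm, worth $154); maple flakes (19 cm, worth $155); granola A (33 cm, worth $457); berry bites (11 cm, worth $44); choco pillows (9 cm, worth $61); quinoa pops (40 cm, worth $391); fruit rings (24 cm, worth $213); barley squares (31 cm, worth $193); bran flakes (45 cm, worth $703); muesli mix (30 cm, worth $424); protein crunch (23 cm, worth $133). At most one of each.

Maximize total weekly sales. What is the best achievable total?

The ratio heuristic lands on seed granola + granola A + bran flakes + muesli mix (1738) but leaves 8 cm idle.
Dropping seed granola frees 17 cm; slotting in fruit rings (24 cm) lifts the total to 1797 at 132 cm.
Next best is maple flakes + granola A + bran flakes + muesli mix at 1739 (127 cm) — short by 58.

1797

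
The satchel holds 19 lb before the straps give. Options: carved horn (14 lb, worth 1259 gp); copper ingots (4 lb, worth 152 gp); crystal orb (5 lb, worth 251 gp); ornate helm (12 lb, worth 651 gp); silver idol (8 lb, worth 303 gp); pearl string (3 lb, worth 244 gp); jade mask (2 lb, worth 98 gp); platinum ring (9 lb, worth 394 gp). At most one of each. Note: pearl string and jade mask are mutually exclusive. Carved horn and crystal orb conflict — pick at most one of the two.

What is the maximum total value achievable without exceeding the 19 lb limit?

1503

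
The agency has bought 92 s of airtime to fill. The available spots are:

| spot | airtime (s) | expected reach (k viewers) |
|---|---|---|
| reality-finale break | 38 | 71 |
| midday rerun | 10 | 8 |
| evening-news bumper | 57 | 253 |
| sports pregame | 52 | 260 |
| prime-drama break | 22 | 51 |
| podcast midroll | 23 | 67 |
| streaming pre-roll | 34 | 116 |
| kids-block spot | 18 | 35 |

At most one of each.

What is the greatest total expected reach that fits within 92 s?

Density check — sports pregame 5.00, evening-news bumper 4.44, streaming pre-roll 3.41 are the best per s.
The ratio ordering already packs tightly: sports pregame + streaming pre-roll, 86 s, 376.
The closest alternative, evening-news bumper + streaming pre-roll, reaches only 369.

376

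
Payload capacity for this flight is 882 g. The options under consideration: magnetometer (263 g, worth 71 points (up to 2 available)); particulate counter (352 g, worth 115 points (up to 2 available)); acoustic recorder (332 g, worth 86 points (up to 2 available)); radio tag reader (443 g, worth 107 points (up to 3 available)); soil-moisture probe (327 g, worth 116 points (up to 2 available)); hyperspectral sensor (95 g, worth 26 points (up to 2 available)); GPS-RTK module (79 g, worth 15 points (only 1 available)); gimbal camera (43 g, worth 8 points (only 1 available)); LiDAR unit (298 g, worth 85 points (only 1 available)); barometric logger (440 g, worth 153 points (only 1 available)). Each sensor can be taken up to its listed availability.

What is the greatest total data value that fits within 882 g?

Taking the top-ratio sensors first gives 2×soil-moisture probe + 2×hyperspectral sensor for 284 (844 g).
Replace soil-moisture probe and hyperspectral sensor with barometric logger: the trade gains 11 net, giving 295 at 862 g.
Nothing else within 882 g beats 295.

295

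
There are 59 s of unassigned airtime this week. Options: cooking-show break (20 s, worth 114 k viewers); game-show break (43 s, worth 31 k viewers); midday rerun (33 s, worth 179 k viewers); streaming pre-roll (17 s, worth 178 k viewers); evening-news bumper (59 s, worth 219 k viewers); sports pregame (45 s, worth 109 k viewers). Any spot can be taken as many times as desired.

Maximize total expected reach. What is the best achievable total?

534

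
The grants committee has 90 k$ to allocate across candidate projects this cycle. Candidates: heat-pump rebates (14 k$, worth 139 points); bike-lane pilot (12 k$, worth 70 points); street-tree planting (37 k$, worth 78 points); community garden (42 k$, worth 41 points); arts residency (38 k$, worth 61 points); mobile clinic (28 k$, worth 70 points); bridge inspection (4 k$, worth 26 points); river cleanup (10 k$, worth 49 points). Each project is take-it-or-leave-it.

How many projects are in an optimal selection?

Optimal total is 362.
One optimal bundle: heat-pump rebates + bike-lane pilot + street-tree planting + bridge inspection + river cleanup (77 k$).
Any selection reaching 362 contains exactly 5 projects.

5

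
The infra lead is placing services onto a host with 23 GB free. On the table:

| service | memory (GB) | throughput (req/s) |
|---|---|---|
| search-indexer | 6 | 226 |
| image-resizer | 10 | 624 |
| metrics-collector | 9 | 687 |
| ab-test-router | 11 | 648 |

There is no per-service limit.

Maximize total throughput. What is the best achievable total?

1374

The ratio ordering already packs tightly: 2×metrics-collector, 18 GB, 1374.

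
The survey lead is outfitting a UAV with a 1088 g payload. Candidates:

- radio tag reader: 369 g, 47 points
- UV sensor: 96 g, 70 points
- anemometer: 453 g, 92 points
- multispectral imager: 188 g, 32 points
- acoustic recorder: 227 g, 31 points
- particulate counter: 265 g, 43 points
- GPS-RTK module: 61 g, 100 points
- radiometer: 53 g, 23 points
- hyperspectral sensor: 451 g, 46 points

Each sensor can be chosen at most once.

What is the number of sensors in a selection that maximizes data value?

6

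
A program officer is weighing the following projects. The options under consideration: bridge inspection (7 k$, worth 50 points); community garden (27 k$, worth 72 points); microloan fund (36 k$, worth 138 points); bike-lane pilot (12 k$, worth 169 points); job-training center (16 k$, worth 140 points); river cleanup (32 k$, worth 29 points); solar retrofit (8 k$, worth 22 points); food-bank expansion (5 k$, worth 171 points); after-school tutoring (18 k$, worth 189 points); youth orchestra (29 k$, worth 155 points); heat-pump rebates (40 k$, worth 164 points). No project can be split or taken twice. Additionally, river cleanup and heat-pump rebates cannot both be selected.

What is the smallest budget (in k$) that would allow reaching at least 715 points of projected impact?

58

Need the lightest bundle worth ≥ 715.
bridge inspection + bike-lane pilot + job-training center + food-bank expansion + after-school tutoring: 719 projected impact at 58 k$.
Below 58 k$ the best achievable stays under 715.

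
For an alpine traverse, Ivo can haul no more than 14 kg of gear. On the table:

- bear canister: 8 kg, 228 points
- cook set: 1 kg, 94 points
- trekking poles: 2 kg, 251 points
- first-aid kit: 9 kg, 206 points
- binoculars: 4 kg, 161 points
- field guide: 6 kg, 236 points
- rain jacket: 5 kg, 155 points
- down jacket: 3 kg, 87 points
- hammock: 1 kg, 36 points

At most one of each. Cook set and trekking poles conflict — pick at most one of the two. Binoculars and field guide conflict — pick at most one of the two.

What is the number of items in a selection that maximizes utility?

Best achievable utility is 678.
For example trekking poles + field guide + rain jacket + hammock achieves it, using 14 kg.
Every optimal selection uses 4 items.

4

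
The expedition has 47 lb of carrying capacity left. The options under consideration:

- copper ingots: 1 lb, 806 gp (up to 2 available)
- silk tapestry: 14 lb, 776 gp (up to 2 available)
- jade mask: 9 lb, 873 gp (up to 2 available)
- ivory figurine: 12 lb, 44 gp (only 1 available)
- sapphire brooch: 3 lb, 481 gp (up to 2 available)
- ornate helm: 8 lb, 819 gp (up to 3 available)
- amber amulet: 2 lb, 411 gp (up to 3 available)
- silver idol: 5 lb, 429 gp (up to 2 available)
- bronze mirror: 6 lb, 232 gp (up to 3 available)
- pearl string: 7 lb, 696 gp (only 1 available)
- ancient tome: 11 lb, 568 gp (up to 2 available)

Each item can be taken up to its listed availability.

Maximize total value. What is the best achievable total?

7137

Ranking by ratio (value/lb): copper ingots 806.00, amber amulet 205.50, sapphire brooch 160.33.
Filling by ratio: 2×copper ingots + 2×sapphire brooch + 3×ornate helm + 3×amber amulet + pearl string for 6960, with 2 lb left unused.
Replace pearl string with jade mask: the trade gains 177 net, giving 7137 at 47 lb.
That's the maximum — no swap from here does better than 7137.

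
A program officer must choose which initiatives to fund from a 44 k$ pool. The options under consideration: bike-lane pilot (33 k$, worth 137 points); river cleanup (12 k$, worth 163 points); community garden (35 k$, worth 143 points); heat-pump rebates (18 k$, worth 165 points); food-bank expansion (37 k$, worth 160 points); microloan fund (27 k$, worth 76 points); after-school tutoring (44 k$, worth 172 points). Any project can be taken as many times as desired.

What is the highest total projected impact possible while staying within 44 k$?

491

The ratio heuristic lands on 3×river cleanup (489) but leaves 8 k$ idle.
Dropping river cleanup frees 12 k$; slotting in heat-pump rebates (18 k$) lifts the total to 491 at 42 k$.
Every other selection either busts 44 k$ or fails to beat 491.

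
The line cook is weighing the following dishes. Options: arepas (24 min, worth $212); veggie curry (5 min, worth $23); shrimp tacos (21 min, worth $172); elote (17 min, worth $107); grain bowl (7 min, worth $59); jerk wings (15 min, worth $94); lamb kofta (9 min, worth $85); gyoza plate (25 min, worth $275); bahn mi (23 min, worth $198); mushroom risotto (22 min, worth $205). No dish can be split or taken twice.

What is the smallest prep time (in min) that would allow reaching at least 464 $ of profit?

Need the lightest bundle worth ≥ 464.
gyoza plate + mushroom risotto: 480 profit at 47 min.
Below 47 min the best achievable stays under 464.

47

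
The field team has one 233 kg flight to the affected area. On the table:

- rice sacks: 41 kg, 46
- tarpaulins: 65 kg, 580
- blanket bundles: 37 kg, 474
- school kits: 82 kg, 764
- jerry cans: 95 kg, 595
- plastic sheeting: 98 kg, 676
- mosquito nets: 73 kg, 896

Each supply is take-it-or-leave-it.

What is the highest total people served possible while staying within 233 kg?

Greedy by ratio would take rice sacks + blanket bundles + school kits + mosquito nets: 233 kg used, total 2180.
Replace rice sacks and blanket bundles with tarpaulins: the trade gains 60 net, giving 2240 at 220 kg.
Next best is rice sacks + blanket bundles + school kits + mosquito nets at 2180 (233 kg) — short by 60.

2240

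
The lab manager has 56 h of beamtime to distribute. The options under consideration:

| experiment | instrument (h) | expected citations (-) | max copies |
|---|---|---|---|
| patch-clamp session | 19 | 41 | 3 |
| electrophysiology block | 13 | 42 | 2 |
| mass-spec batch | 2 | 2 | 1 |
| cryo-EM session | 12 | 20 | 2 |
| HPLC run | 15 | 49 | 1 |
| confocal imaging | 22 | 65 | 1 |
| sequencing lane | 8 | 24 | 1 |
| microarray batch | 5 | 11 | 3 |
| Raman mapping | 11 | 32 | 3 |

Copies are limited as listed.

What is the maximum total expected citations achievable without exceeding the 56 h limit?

173

A density-first pass picks 2×electrophysiology block + mass-spec batch + HPLC run + sequencing lane + microarray batch — 170 at 56 h.
Dropping mass-spec batch and HPLC run and microarray batch frees 22 h; slotting in confocal imaging (22 h) lifts the total to 173 at 56 h.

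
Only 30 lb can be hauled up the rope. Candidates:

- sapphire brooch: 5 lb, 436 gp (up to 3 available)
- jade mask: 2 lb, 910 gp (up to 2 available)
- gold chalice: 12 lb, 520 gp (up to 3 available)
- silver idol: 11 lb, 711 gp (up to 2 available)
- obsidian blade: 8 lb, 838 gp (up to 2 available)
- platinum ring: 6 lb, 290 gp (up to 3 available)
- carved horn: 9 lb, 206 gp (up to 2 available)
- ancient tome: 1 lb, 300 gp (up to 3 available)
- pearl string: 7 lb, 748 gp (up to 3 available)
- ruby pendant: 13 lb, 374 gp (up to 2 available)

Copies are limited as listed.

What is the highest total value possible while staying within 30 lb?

5144

Greedy by ratio would take 2×jade mask + 3×ancient tome + 3×pearl string: 28 lb used, total 4964.
Replace 2×pearl string with 2×obsidian blade: the trade gains 180 net, giving 5144 at 30 lb.
Every other selection either busts 30 lb or exceeds an availability limit or fails to beat 5144.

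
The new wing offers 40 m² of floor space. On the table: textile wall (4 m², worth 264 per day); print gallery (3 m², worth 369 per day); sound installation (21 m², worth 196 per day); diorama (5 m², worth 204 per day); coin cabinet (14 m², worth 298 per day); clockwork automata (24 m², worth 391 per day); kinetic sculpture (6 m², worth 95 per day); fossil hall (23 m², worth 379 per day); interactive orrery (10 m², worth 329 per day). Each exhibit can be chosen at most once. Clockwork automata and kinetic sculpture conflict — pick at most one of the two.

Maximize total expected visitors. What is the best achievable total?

1464

Textile wall + print gallery + diorama + coin cabinet + interactive orrery uses 36 of the 40 m² and totals 1464.
Runner-up textile wall + print gallery + coin cabinet + kinetic sculpture + interactive orrery tops out at 1355.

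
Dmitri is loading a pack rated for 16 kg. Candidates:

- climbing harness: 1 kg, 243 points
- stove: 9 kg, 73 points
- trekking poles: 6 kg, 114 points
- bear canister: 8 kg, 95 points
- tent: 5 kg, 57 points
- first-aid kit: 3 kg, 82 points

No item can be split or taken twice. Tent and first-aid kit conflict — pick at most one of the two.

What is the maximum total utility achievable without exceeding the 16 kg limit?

452

Density check — climbing harness 243.00, first-aid kit 27.33, trekking poles 19.00, bear canister 11.88 are the best per kg.
Taking climbing harness + trekking poles + bear canister: 15 kg used, 452 in utility.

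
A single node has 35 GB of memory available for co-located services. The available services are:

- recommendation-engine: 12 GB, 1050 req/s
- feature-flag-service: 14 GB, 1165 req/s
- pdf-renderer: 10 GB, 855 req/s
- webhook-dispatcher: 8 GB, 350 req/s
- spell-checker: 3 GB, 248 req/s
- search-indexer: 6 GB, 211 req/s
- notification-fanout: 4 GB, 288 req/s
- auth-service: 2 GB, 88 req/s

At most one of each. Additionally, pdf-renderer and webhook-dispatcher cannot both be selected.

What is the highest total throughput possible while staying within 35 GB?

2839

Filling by ratio: recommendation-engine + pdf-renderer + spell-checker + notification-fanout + auth-service for 2529, with 4 GB left unused.
Dropping pdf-renderer frees 10 GB; slotting in feature-flag-service (14 GB) lifts the total to 2839 at 35 GB.
Every other selection either busts 35 GB or breaks a pairing rule or fails to beat 2839.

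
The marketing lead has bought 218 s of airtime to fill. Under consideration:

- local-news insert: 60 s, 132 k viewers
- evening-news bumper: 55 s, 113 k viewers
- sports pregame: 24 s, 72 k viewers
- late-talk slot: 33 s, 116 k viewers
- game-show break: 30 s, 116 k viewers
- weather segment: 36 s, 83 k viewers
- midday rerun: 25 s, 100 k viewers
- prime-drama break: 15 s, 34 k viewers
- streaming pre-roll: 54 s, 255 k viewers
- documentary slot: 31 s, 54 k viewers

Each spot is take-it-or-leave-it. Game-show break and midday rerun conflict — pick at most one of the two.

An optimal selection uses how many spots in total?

6

Best achievable expected reach is 725.
One optimal bundle: local-news insert + sports pregame + late-talk slot + game-show break + prime-drama break + streaming pre-roll (216 s).
All optima have 6 spots.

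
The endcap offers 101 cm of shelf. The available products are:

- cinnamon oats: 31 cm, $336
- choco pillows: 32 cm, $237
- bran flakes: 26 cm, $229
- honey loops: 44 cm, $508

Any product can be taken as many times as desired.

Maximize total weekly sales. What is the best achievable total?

Density check — honey loops 11.55, cinnamon oats 10.84, bran flakes 8.81, choco pillows 7.41 are the best per cm.
The ratio heuristic lands on 2×honey loops (1016) but leaves 13 cm idle.
Replace honey loops with cinnamon oats + bran flakes: the trade gains 57 net, giving 1073 at 101 cm.
That's the maximum — no swap from here does better than 1073.

1073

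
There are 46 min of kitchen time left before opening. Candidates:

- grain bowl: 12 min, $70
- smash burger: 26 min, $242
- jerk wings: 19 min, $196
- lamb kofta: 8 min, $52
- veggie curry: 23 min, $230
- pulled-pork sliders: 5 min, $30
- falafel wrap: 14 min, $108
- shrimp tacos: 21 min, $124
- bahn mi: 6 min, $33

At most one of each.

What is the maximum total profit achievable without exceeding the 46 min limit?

438

A density-first pass picks jerk wings + veggie curry — 426 at 42 min.
Replace veggie curry with smash burger: the trade gains 12 net, giving 438 at 45 min.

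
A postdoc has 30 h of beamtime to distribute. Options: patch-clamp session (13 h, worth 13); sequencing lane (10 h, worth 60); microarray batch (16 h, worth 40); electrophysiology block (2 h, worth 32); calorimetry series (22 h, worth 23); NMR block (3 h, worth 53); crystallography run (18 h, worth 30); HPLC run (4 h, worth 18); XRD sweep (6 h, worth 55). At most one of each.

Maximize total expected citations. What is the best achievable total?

218

By expected citations per h: NMR block 17.67, electrophysiology block 16.00, XRD sweep 9.17 lead.
Best packing: sequencing lane + electrophysiology block + NMR block + HPLC run + XRD sweep — 25 h, 218 total.
That's the maximum — no swap from here does better than 218.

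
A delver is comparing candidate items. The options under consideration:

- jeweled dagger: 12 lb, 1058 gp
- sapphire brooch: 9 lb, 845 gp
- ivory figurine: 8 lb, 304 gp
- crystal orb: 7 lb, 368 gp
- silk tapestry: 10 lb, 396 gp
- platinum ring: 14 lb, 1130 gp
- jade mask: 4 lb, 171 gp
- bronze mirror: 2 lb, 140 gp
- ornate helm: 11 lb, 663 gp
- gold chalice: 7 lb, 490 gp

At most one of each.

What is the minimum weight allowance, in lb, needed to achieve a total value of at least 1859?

Need the lightest bundle worth ≥ 1859.
jeweled dagger + sapphire brooch reaches 1903 using 21 lb.
Below 21 lb the best achievable stays under 1859.

21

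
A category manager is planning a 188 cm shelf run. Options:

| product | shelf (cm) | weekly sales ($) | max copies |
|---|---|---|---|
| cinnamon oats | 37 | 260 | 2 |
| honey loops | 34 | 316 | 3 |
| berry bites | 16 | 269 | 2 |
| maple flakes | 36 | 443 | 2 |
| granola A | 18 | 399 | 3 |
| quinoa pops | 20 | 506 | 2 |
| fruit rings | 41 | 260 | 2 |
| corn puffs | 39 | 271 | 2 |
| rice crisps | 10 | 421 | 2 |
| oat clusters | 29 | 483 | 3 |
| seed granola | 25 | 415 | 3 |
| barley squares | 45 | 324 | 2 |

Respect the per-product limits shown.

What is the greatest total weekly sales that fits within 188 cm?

4286

The ratio heuristic lands on 2×berry bites + 3×granola A + 2×quinoa pops + 2×rice crisps + oat clusters (4072) but leaves 13 cm idle.
Dropping berry bites frees 16 cm; slotting in oat clusters (29 cm) lifts the total to 4286 at 188 cm.
Nothing else within 188 cm beats 4286.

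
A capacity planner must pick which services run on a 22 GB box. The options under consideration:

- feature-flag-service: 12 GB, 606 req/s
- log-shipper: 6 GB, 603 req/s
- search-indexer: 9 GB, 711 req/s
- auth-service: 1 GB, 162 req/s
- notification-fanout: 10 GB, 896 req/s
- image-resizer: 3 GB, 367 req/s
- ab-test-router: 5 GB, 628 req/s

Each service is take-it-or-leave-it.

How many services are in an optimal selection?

4

Optimal total is 2289.
log-shipper + auth-service + notification-fanout + ab-test-router hits 2289 at 22 GB.
Every optimal selection uses 4 services.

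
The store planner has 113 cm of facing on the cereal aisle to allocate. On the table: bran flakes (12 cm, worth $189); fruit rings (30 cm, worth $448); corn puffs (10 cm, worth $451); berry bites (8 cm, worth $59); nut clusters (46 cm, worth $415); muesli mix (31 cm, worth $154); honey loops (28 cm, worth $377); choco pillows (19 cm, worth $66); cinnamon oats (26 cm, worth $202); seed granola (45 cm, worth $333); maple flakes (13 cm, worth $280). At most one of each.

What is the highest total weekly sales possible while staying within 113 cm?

Taking the top-ratio products first gives bran flakes + fruit rings + corn puffs + berry bites + honey loops + maple flakes for 1804 (101 cm).
The 8 cm tied up in berry bites is better spent on choco pillows — total rises to 1811 (112 cm).
Runner-up bran flakes + fruit rings + corn puffs + berry bites + honey loops + maple flakes tops out at 1804.

1811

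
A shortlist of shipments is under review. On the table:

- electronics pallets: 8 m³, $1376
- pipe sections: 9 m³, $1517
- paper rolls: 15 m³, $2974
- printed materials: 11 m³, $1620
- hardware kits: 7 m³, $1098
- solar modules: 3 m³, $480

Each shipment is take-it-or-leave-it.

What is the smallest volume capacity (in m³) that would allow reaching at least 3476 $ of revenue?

22

Need the lightest bundle worth ≥ 3476.
paper rolls + hardware kits reaches 4072 using 22 m³.
Any bundle with less than 22 m³ falls short of 3476.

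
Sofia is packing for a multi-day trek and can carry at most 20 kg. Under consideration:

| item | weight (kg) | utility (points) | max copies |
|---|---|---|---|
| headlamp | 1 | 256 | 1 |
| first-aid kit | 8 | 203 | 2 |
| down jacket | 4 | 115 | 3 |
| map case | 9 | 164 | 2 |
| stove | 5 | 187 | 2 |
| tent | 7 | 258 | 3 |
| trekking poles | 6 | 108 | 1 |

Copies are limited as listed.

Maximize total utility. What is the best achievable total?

959

The ratio heuristic lands on headlamp + 2×stove + tent (888) but leaves 2 kg idle.
The 5 kg tied up in stove is better spent on tent — total rises to 959 (20 kg).
Every other selection either busts 20 kg or exceeds an availability limit or fails to beat 959.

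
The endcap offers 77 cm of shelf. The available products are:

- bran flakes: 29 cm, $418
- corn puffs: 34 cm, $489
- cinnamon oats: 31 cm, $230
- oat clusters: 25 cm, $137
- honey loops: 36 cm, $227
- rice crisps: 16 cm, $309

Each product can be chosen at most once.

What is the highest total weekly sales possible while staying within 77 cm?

Ranking by ratio (weekly sales/cm): rice crisps 19.31, bran flakes 14.41, corn puffs 14.38.
The ratio ordering already packs tightly: bran flakes + cinnamon oats + rice crisps, 76 cm, 957.
An exhaustive check of the 64 subsets confirms 957.

957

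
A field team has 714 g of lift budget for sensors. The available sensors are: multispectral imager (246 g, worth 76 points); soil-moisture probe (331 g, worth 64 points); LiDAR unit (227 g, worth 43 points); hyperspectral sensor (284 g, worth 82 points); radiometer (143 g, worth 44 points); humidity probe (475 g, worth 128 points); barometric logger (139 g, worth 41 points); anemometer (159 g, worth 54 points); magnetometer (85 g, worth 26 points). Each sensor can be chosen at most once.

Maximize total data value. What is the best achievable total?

215

A density-first pass picks multispectral imager + radiometer + anemometer + magnetometer — 200 at 633 g.
Dropping magnetometer frees 85 g; slotting in barometric logger (139 g) lifts the total to 215 at 687 g.
Runner-up multispectral imager + hyperspectral sensor + anemometer tops out at 212.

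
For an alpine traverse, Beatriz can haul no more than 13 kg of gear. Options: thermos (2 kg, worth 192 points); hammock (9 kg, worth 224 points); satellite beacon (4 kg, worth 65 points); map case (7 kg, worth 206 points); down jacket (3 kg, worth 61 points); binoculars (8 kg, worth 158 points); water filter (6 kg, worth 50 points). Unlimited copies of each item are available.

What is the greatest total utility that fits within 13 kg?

6×thermos uses 12 of the 13 kg and totals 1152.
No other feasible combination exceeds 1152.

1152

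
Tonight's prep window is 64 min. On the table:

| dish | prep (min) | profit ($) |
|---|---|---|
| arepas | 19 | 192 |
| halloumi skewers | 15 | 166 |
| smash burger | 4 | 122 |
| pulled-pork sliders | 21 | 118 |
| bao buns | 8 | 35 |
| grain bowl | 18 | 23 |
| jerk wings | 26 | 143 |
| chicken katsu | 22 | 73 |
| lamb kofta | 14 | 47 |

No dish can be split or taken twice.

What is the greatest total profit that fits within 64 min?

Taking the top-ratio dishes first gives arepas + halloumi skewers + smash burger + pulled-pork sliders for 598 (59 min).
The 21 min tied up in pulled-pork sliders is better spent on jerk wings — total rises to 623 (64 min).

623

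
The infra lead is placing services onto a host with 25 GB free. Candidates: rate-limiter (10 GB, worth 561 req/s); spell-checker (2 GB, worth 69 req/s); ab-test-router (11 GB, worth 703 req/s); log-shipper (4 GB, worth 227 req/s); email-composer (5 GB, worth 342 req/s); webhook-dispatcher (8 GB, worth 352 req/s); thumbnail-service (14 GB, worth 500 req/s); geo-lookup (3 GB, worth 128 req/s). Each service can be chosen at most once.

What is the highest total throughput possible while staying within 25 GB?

1491

Taking the top-ratio services first gives spell-checker + ab-test-router + log-shipper + email-composer + geo-lookup for 1469 (25 GB).
The 10 GB tied up in spell-checker and email-composer and geo-lookup is better spent on rate-limiter — total rises to 1491 (25 GB).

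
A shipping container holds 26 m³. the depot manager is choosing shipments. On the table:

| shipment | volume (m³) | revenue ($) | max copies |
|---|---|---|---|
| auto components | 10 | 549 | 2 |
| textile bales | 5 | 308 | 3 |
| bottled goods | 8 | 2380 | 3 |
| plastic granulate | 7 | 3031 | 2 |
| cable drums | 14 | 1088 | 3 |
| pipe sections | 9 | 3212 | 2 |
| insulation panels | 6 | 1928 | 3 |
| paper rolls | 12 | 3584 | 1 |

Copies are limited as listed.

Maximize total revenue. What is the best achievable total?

9918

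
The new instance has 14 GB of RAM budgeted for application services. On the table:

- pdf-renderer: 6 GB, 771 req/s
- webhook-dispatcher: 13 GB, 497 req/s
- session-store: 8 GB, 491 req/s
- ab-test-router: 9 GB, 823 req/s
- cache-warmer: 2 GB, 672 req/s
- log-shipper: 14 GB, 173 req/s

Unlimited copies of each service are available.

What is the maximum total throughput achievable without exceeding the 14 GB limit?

4704

Taking 7×cache-warmer: 14 GB used, 4704 in throughput.
Nothing else within 14 GB beats 4704.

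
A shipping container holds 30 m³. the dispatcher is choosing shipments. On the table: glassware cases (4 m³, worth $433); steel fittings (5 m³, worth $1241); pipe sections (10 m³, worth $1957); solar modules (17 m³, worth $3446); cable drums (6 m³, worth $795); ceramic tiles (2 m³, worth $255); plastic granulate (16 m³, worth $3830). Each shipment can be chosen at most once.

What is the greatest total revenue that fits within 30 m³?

6220

Filling by ratio: steel fittings + cable drums + ceramic tiles + plastic granulate for 6121, with 1 m³ left unused.
A better packing is glassware cases + pipe sections + plastic granulate: 30 m³, total 6220.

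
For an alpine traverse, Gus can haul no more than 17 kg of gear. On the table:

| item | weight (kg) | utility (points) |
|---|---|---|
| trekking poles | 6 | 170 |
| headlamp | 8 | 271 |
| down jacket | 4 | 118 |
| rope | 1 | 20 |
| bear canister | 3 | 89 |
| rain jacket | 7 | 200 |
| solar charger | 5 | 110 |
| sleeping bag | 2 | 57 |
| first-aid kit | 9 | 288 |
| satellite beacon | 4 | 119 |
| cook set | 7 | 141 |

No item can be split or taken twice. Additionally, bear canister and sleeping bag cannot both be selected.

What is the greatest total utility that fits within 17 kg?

559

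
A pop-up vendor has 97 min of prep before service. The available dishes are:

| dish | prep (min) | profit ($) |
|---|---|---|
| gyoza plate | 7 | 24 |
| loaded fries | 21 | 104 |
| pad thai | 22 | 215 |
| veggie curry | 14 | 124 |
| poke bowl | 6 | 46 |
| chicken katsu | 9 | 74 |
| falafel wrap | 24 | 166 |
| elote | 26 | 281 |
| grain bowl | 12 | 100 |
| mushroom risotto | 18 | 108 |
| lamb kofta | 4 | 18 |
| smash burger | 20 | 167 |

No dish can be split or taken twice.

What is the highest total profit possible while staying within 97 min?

907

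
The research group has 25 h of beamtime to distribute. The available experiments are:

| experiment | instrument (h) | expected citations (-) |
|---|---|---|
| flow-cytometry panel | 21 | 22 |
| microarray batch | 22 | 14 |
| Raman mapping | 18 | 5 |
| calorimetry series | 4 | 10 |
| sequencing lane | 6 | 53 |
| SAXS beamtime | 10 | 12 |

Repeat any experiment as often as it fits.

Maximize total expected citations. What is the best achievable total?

212

Best packing: 4×sequencing lane — 24 h, 212 total.
No other feasible combination exceeds 212.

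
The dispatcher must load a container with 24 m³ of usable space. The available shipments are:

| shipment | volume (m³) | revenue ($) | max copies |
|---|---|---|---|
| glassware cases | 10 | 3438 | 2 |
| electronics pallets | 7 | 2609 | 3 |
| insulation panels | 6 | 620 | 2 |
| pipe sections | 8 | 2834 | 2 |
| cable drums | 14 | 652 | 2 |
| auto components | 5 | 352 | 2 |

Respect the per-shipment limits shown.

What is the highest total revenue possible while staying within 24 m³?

8656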